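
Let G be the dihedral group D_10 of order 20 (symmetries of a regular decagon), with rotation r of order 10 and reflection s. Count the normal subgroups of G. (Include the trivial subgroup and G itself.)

G has 22 subgroups. Checking conjugation-invariance by order — order 1: 1/1 normal; order 2: 1/11 normal; order 4: 0/5 normal; order 5: 1/1 normal; order 10: 3/3 normal; order 20: 1/1 normal.
Total normal subgroups: 7.

7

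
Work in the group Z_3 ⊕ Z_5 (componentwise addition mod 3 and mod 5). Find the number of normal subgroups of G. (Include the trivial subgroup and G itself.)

G is abelian, so every subgroup is normal.
G has 4 subgroups in total, hence 4 normal subgroups.

4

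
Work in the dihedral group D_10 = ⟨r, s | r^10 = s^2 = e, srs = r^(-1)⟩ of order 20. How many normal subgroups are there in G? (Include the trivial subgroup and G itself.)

7

G has 22 subgroups. Checking conjugation-invariance by order — order 1: 1/1 normal; order 2: 1/11 normal; order 4: 0/5 normal; order 5: 1/1 normal; order 10: 3/3 normal; order 20: 1/1 normal.
Total normal subgroups: 7.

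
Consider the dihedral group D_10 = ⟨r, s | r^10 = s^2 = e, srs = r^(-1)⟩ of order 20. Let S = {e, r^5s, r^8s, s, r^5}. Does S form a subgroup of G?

No

Closure fails: s · r^8s = r^2 ∉ S. So S is not a subgroup.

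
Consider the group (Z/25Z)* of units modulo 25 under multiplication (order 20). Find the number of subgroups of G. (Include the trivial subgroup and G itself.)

6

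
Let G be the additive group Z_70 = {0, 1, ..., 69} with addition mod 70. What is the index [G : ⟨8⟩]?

|⟨8⟩| = 35 and |G| = 70.
By Lagrange, [G : H] = |G|/|H| = 70/35 = 2.

2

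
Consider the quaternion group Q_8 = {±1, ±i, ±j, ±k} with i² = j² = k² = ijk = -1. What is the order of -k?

4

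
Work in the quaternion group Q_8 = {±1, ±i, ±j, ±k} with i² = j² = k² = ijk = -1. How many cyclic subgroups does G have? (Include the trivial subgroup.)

5

A cyclic subgroup of order d is generated by each of its φ(d) elements of order d, so the cyclic subgroups of order d number (#elements of order d)/φ(d).
Cyclic subgroups by order — order 1: 1; order 2: 1; order 4: 3.
Total: 5.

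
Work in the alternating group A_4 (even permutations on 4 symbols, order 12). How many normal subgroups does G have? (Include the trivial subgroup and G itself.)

G has 10 subgroups. Checking conjugation-invariance by order — order 1: 1/1 normal; order 2: 0/3 normal; order 3: 0/4 normal; order 4: 1/1 normal; order 12: 1/1 normal.
Total normal subgroups: 3.

3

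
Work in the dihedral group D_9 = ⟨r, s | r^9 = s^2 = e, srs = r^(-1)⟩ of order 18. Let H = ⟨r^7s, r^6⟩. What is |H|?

6

|⟨r^7s⟩| = 2 and |⟨r^6⟩| = 3, so |H| is a multiple of lcm(2, 3) = 6 and divides |G| = 18.
Closing under the operation: H = {e, r^3, r^6, rs, r^4s, r^7s}, so |H| = 6.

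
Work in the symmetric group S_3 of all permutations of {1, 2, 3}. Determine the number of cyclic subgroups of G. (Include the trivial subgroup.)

5

Each element a generates a cyclic subgroup ⟨a⟩; distinct elements may generate the same one (a cyclic group of order d has φ(d) generators).
Cyclic subgroups by order — order 1: 1; order 2: 3; order 3: 1.
Total: 5.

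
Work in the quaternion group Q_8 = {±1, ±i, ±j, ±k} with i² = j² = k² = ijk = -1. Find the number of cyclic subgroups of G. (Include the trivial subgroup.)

5

Each element a generates a cyclic subgroup ⟨a⟩; distinct elements may generate the same one (a cyclic group of order d has φ(d) generators).
Cyclic subgroups by order — order 1: 1; order 2: 1; order 4: 3.
Total: 5.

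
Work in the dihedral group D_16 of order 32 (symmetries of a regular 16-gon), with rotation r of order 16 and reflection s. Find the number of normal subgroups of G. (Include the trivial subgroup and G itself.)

8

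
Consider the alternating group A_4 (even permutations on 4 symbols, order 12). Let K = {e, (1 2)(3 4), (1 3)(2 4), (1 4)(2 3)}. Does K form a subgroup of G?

Yes

|K| = 4 divides |G| = 12, consistent with Lagrange.
K contains the identity, every element's inverse is in K, and K is closed under ∘: it is a subgroup.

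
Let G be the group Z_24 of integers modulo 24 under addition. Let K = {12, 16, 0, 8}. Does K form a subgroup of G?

No

Closure fails: 16 + 12 = 4 ∉ K. So K is not a subgroup.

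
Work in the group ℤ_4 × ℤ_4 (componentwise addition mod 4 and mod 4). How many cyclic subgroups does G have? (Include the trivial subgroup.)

Each element a generates a cyclic subgroup ⟨a⟩; distinct elements may generate the same one (a cyclic group of order d has φ(d) generators).
Cyclic subgroups by order — order 1: 1; order 2: 3; order 4: 6.
Total: 10.

10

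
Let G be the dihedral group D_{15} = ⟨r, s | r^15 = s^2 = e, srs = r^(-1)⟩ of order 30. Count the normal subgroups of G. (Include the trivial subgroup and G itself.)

G has 28 subgroups. Checking conjugation-invariance by order — order 1: 1/1 normal; order 2: 0/15 normal; order 3: 1/1 normal; order 5: 1/1 normal; order 6: 0/5 normal; order 10: 0/3 normal; order 15: 1/1 normal; order 30: 1/1 normal.
Total normal subgroups: 5.

5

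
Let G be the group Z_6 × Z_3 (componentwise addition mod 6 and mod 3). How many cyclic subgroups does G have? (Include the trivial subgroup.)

10

Each element a generates a cyclic subgroup ⟨a⟩; distinct elements may generate the same one (a cyclic group of order d has φ(d) generators).
Cyclic subgroups by order — order 1: 1; order 2: 1; order 3: 4; order 6: 4.
Total: 10.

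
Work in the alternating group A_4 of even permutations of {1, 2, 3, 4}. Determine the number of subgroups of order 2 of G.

|G| = 12 and 2 | 12, so subgroups of order 2 are possible by Lagrange.
The subgroups of order 2 are: {e, (1 2)(3 4)}; {e, (1 3)(2 4)}; {e, (1 4)(2 3)}.
So G has 3 subgroups of order 2.

3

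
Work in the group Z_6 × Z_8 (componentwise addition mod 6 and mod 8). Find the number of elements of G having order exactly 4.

An element (a,b) has order lcm(ord(a), ord(b)); count pairs with lcm equal to 4.
Enumerating gives 4 such elements.

4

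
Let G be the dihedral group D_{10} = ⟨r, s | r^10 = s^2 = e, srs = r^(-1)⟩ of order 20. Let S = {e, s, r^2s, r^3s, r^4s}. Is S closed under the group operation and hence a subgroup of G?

No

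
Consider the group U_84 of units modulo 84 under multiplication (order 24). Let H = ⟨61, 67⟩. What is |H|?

12

|⟨61⟩| = 6 and |⟨67⟩| = 6, so |H| is a multiple of lcm(6, 6) = 6 and divides |G| = 24.
Closing under the operation: H = {1, 13, 19, 25, 31, 37, 43, 55, 61, 67, 73, 79}, so |H| = 12.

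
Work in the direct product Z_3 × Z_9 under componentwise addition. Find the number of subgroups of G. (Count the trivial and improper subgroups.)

|G| = 27, so by Lagrange every subgroup order divides 27. Divisors: 1, 3, 9, 27.
Subgroups by order — order 1: 1; order 3: 4; order 9: 4; order 27: 1.
Total: 1 + 4 + 4 + 1 = 10.

10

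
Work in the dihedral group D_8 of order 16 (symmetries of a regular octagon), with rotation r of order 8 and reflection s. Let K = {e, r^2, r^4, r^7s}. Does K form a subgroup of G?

No

r^2 ∈ K but its inverse r^6 ∉ K, so K is not a subgroup.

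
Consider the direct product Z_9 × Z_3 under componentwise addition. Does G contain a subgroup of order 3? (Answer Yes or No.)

3 | 27. A subgroup of order 3 is {(0,0), (0,1), (0,2)}.

Yes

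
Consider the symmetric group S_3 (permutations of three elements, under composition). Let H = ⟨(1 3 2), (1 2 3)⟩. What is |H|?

3

|⟨(1 3 2)⟩| = 3 and |⟨(1 2 3)⟩| = 3, so |H| is a multiple of lcm(3, 3) = 3 and divides |G| = 6.
Closing under the operation: H = {e, (1 2 3), (1 3 2)}, so |H| = 3.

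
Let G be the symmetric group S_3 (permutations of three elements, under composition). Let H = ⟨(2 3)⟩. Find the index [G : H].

3

|⟨(2 3)⟩| = 2 and |G| = 6.
By Lagrange, [G : H] = |G|/|H| = 6/2 = 3.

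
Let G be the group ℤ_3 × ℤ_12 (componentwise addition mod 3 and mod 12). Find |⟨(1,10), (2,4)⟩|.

18

|⟨(1,10)⟩| = 6 and |⟨(2,4)⟩| = 3, so |H| is a multiple of lcm(6, 3) = 6 and divides |G| = 36.
Closing under the operation: H = {(0,0), (0,2), (0,4), (0,6), (0,8), (0,10), (1,0), (1,2), (1,4), (1,6), (1,8), (1,10), (2,0), (2,2), (2,4), (2,6), (2,8), (2,10)}, so |H| = 18.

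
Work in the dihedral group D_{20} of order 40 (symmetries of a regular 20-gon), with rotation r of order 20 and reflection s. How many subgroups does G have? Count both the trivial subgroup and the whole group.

48

|G| = 40, so by Lagrange every subgroup order divides 40. Divisors: 1, 2, 4, 5, 8, 10, 20, 40.
Subgroups by order — order 1: 1; order 2: 21; order 4: 11; order 5: 1; order 8: 5; order 10: 5; order 20: 3; order 40: 1.
Total: 1 + 21 + 11 + 1 + 5 + 5 + 3 + 1 = 48.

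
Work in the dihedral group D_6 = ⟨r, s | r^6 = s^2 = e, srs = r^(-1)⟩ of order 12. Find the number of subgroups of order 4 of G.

|G| = 12 and 4 | 12, so subgroups of order 4 are possible by Lagrange.
The subgroups of order 4 are: {e, r^3, r^2s, r^5s}; {e, r^3, s, r^3s}; {e, r^3, rs, r^4s}.
So G has 3 subgroups of order 4.

3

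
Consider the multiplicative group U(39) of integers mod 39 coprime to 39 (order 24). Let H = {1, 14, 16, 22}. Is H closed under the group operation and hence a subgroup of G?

No

Closure fails: 16 · 14 = 29 ∉ H. So H is not a subgroup.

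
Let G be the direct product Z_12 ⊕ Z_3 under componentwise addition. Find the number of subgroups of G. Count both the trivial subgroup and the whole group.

|G| = 36, so by Lagrange every subgroup order divides 36. Divisors: 1, 2, 3, 4, 6, 9, 12, 18, 36.
Subgroups by order — order 1: 1; order 2: 1; order 3: 4; order 4: 1; order 6: 4; order 9: 1; order 12: 4; order 18: 1; order 36: 1.
Total: 1 + 1 + 4 + 1 + 4 + 1 + 4 + 1 + 1 = 18.

18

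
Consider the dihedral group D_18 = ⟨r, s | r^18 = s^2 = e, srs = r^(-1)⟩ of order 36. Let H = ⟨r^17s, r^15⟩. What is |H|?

12

|⟨r^17s⟩| = 2 and |⟨r^15⟩| = 6, so |H| is a multiple of lcm(2, 6) = 6 and divides |G| = 36.
Closing under the operation: H = {e, r^3, r^6, r^9, r^12, r^15, r^2s, r^5s, r^8s, r^11s, r^14s, r^17s}, so |H| = 12.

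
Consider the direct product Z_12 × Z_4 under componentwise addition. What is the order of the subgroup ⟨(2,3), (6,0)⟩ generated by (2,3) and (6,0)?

24

|⟨(2,3)⟩| = 12 and |⟨(6,0)⟩| = 2, so |H| is a multiple of lcm(12, 2) = 12 and divides |G| = 48.
Closing under the operation: H = {(0,0), (0,1), (0,2), (0,3), (2,0), (2,1), (2,2), (2,3), (4,0), (4,1), (4,2), (4,3), (6,0), (6,1), (6,2), (6,3), (8,0), (8,1), (8,2), (8,3), (10,0), (10,1), (10,2), (10,3)}, so |H| = 24.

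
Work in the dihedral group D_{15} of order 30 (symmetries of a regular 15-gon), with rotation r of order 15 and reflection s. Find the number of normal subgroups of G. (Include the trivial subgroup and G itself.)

G has 28 subgroups. Checking conjugation-invariance by order — order 1: 1/1 normal; order 2: 0/15 normal; order 3: 1/1 normal; order 5: 1/1 normal; order 6: 0/5 normal; order 10: 0/3 normal; order 15: 1/1 normal; order 30: 1/1 normal.
Total normal subgroups: 5.

5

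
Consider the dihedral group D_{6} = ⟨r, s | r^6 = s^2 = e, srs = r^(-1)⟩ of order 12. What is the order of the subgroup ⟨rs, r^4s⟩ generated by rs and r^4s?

4

|⟨rs⟩| = 2 and |⟨r^4s⟩| = 2, so |H| is a multiple of lcm(2, 2) = 2 and divides |G| = 12.
Closing under the operation: H = {e, r^3, rs, r^4s}, so |H| = 4.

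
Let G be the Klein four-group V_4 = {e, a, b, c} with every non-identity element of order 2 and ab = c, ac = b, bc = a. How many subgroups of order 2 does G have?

3

|G| = 4 and 2 | 4, so subgroups of order 2 are possible by Lagrange.
The subgroups of order 2 are: {e, a}; {e, b}; {e, c}.
So G has 3 subgroups of order 2.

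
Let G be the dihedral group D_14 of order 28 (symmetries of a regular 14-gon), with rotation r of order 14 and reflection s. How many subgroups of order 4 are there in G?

7

|G| = 28 and 4 | 28, so subgroups of order 4 are possible by Lagrange.
The subgroups of order 4 are: {e, r^7, r^3s, r^10s}; {e, r^7, r^4s, r^11s}; {e, r^7, r^5s, r^12s}; {e, r^7, r^6s, r^13s}; … (7 in all).
So G has 7 subgroups of order 4.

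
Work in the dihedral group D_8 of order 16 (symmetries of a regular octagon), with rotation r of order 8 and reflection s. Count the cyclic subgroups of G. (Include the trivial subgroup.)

A cyclic subgroup of order d is generated by each of its φ(d) elements of order d, so the cyclic subgroups of order d number (#elements of order d)/φ(d).
Cyclic subgroups by order — order 1: 1; order 2: 9; order 4: 1; order 8: 1.
Total: 12.

12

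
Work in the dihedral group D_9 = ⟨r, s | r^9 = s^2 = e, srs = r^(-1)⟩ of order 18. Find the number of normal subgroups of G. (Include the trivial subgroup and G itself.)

4

G has 16 subgroups. Checking conjugation-invariance by order — order 1: 1/1 normal; order 2: 0/9 normal; order 3: 1/1 normal; order 6: 0/3 normal; order 9: 1/1 normal; order 18: 1/1 normal.
Total normal subgroups: 4.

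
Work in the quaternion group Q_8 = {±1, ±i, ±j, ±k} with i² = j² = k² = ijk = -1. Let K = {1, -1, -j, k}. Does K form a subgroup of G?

No

k ∈ K but its inverse -k ∉ K, so K is not a subgroup.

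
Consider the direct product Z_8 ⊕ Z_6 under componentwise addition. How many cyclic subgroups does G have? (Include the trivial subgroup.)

A cyclic subgroup of order d is generated by each of its φ(d) elements of order d, so the cyclic subgroups of order d number (#elements of order d)/φ(d).
Cyclic subgroups by order — order 1: 1; order 2: 3; order 3: 1; order 4: 2; order 6: 3; order 8: 2; order 12: 2; order 24: 2.
Total: 16.

16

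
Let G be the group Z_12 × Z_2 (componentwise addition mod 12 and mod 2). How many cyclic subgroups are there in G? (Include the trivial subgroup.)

A cyclic subgroup of order d is generated by each of its φ(d) elements of order d, so the cyclic subgroups of order d number (#elements of order d)/φ(d).
Cyclic subgroups by order — order 1: 1; order 2: 3; order 3: 1; order 4: 2; order 6: 3; order 12: 2.
Total: 12.

12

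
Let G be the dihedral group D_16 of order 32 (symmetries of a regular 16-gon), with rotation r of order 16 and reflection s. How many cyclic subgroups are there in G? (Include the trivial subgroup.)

21

Each element a generates a cyclic subgroup ⟨a⟩; distinct elements may generate the same one (a cyclic group of order d has φ(d) generators).
Cyclic subgroups by order — order 1: 1; order 2: 17; order 4: 1; order 8: 1; order 16: 1.
Total: 21.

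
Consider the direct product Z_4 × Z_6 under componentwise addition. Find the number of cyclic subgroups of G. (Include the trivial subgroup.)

12

Each element a generates a cyclic subgroup ⟨a⟩; distinct elements may generate the same one (a cyclic group of order d has φ(d) generators).
Cyclic subgroups by order — order 1: 1; order 2: 3; order 3: 1; order 4: 2; order 6: 3; order 12: 2.
Total: 12.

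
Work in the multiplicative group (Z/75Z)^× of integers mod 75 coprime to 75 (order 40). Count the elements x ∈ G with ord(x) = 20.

Enumerating element orders in G gives 16 elements of order 20.

16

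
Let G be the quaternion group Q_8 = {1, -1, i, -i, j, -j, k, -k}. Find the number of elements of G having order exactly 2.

The elements of order 2 are: -1.
That's 1.

1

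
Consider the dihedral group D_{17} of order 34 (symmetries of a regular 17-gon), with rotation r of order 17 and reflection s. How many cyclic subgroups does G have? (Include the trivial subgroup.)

19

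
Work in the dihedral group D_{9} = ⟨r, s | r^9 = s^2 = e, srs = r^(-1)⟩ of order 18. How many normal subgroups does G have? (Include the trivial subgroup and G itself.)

G has 16 subgroups. Checking conjugation-invariance by order — order 1: 1/1 normal; order 2: 0/9 normal; order 3: 1/1 normal; order 6: 0/3 normal; order 9: 1/1 normal; order 18: 1/1 normal.
Total normal subgroups: 4.

4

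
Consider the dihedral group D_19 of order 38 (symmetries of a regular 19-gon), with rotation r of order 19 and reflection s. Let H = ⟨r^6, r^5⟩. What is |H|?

19

|⟨r^6⟩| = 19 and |⟨r^5⟩| = 19, so |H| is a multiple of lcm(19, 19) = 19 and divides |G| = 38.
Closing under the operation: H = {e, r, r^2, r^3, r^4, r^5, r^6, r^7, r^8, r^9, r^10, r^11, r^12, r^13, r^14, r^15, r^16, r^17, r^18}, so |H| = 19.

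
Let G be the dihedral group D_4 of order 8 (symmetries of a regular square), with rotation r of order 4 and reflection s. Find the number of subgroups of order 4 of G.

|G| = 8 and 4 | 8, so subgroups of order 4 are possible by Lagrange.
The subgroups of order 4 are: {e, r, r^2, r^3}; {e, r^2, s, r^2s}; {e, r^2, rs, r^3s}.
So G has 3 subgroups of order 4.

3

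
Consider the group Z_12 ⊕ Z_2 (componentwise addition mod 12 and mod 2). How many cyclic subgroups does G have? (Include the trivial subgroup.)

12

A cyclic subgroup of order d is generated by each of its φ(d) elements of order d, so the cyclic subgroups of order d number (#elements of order d)/φ(d).
Cyclic subgroups by order — order 1: 1; order 2: 3; order 3: 1; order 4: 2; order 6: 3; order 12: 2.
Total: 12.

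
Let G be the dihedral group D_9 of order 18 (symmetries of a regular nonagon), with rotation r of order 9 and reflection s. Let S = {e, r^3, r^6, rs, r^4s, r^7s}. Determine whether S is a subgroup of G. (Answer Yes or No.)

Yes

|S| = 6 divides |G| = 18, consistent with Lagrange.
S contains the identity, every element's inverse is in S, and S is closed under ·: it is a subgroup.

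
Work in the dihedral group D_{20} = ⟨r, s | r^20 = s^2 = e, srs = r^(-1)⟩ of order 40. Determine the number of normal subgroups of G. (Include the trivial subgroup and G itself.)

G has 48 subgroups. Checking conjugation-invariance by order — order 1: 1/1 normal; order 2: 1/21 normal; order 4: 1/11 normal; order 5: 1/1 normal; order 8: 0/5 normal; order 10: 1/5 normal; order 20: 3/3 normal; order 40: 1/1 normal.
Total normal subgroups: 9.

9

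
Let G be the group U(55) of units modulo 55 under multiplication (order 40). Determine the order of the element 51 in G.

10

Compute successive powers of 51 mod 55: 51, 16, 46, 36, 21, 26, 6, 31, …; 51^10 ≡ 1 (mod 55).
So |⟨51⟩| = 10.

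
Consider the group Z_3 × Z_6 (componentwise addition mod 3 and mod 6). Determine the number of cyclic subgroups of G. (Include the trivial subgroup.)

A cyclic subgroup of order d is generated by each of its φ(d) elements of order d, so the cyclic subgroups of order d number (#elements of order d)/φ(d).
Cyclic subgroups by order — order 1: 1; order 2: 1; order 3: 4; order 6: 4.
Total: 10.

10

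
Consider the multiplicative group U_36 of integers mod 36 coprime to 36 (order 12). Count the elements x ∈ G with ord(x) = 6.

6

The elements of order 6 are: 5, 7, 11, 23, 29, 31.
That's 6.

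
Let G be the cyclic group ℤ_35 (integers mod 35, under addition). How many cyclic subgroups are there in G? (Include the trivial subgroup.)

A cyclic subgroup of order d is generated by each of its φ(d) elements of order d, so the cyclic subgroups of order d number (#elements of order d)/φ(d).
Cyclic subgroups by order — order 1: 1; order 5: 1; order 7: 1; order 35: 1.
Total: 4.

4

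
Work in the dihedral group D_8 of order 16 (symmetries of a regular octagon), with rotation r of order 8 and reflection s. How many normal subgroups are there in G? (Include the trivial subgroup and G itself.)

7

G has 19 subgroups. Checking conjugation-invariance by order — order 1: 1/1 normal; order 2: 1/9 normal; order 4: 1/5 normal; order 8: 3/3 normal; order 16: 1/1 normal.
Total normal subgroups: 7.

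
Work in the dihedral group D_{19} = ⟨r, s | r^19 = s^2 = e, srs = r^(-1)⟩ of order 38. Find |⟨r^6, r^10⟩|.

19

|⟨r^6⟩| = 19 and |⟨r^10⟩| = 19, so |H| is a multiple of lcm(19, 19) = 19 and divides |G| = 38.
Closing under the operation: H = {e, r, r^2, r^3, r^4, r^5, r^6, r^7, r^8, r^9, r^10, r^11, r^12, r^13, r^14, r^15, r^16, r^17, r^18}, so |H| = 19.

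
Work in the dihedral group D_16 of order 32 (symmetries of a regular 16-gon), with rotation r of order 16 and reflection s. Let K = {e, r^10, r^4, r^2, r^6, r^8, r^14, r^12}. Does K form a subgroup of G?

Yes

|K| = 8 divides |G| = 32, consistent with Lagrange.
K contains the identity, every element's inverse is in K, and K is closed under ·: it is a subgroup.
In fact K = ⟨r^2⟩.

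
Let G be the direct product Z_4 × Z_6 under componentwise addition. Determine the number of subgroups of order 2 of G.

3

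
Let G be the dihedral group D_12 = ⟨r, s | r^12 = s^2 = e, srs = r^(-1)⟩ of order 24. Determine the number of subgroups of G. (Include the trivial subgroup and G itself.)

34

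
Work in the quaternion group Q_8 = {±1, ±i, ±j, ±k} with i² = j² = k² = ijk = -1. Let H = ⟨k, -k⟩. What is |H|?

|⟨k⟩| = 4 and |⟨-k⟩| = 4, so |H| is a multiple of lcm(4, 4) = 4 and divides |G| = 8.
Closing under the operation: H = {1, -1, k, -k}, so |H| = 4.

4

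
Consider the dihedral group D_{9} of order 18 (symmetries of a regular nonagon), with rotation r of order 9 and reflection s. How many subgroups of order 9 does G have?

1

|G| = 18 and 9 | 18, so subgroups of order 9 are possible by Lagrange.
The subgroups of order 9 are: {e, r, r^2, r^3, r^4, r^5, r^6, r^7, r^8}.
So G has 1 subgroup of order 9.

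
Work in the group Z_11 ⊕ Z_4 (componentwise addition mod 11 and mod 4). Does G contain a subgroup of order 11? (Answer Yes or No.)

Yes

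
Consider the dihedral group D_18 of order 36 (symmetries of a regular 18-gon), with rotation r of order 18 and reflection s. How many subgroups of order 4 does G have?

9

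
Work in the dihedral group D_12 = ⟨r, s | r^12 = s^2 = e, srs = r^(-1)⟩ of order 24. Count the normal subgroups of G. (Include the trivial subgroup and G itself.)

9

G has 34 subgroups. Checking conjugation-invariance by order — order 1: 1/1 normal; order 2: 1/13 normal; order 3: 1/1 normal; order 4: 1/7 normal; order 6: 1/5 normal; order 8: 0/3 normal; order 12: 3/3 normal; order 24: 1/1 normal.
Total normal subgroups: 9.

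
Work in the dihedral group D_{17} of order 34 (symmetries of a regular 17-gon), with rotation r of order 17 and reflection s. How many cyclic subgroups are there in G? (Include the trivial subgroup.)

19

Each element a generates a cyclic subgroup ⟨a⟩; distinct elements may generate the same one (a cyclic group of order d has φ(d) generators).
Cyclic subgroups by order — order 1: 1; order 2: 17; order 17: 1.
Total: 19.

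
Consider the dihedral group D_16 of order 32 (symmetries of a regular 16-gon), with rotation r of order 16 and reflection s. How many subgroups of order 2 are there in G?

17

|G| = 32 and 2 | 32, so subgroups of order 2 are possible by Lagrange.
The subgroups of order 2 are: {e, r^10s}; {e, r^11s}; {e, r^12s}; {e, r^13s}; … (17 in all).
So G has 17 subgroups of order 2.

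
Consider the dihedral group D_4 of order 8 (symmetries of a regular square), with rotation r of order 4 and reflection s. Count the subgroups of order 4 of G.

3

|G| = 8 and 4 | 8, so subgroups of order 4 are possible by Lagrange.
The subgroups of order 4 are: {e, r, r^2, r^3}; {e, r^2, s, r^2s}; {e, r^2, rs, r^3s}.
So G has 3 subgroups of order 4.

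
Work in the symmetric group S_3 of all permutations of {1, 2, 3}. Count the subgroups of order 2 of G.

3

|G| = 6 and 2 | 6, so subgroups of order 2 are possible by Lagrange.
The subgroups of order 2 are: {e, (1 2)}; {e, (1 3)}; {e, (2 3)}.
So G has 3 subgroups of order 2.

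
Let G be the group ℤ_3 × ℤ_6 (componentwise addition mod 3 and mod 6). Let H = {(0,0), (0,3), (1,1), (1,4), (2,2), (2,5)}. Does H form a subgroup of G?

Yes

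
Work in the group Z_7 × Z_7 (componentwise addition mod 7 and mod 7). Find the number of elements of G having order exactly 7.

48

An element (a,b) has order lcm(ord(a), ord(b)); count pairs with lcm equal to 7.
Enumerating gives 48 such elements.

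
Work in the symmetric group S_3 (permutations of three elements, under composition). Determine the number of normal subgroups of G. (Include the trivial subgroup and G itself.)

G has 6 subgroups. Checking conjugation-invariance by order — order 1: 1/1 normal; order 2: 0/3 normal; order 3: 1/1 normal; order 6: 1/1 normal.
Total normal subgroups: 3.

3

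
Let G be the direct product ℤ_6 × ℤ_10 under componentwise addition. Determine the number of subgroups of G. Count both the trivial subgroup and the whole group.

|G| = 60, so by Lagrange every subgroup order divides 60. Divisors: 1, 2, 3, 4, 5, 6, 10, 12, 15, 20, 30, 60.
Subgroups by order — order 1: 1; order 2: 3; order 3: 1; order 4: 1; order 5: 1; order 6: 3; order 10: 3; order 12: 1; order 15: 1; order 20: 1; order 30: 3; order 60: 1.
Total: 1 + 3 + 1 + 1 + 1 + 3 + 3 + 1 + 1 + 1 + 3 + 1 = 20.

20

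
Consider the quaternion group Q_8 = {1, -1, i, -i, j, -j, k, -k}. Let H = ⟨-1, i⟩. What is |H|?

4

|⟨-1⟩| = 2 and |⟨i⟩| = 4, so |H| is a multiple of lcm(2, 4) = 4 and divides |G| = 8.
Closing under the operation: H = {1, -1, i, -i}, so |H| = 4.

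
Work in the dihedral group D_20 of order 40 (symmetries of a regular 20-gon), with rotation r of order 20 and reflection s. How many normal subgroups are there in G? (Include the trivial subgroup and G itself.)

G has 48 subgroups. Checking conjugation-invariance by order — order 1: 1/1 normal; order 2: 1/21 normal; order 4: 1/11 normal; order 5: 1/1 normal; order 8: 0/5 normal; order 10: 1/5 normal; order 20: 3/3 normal; order 40: 1/1 normal.
Total normal subgroups: 9.

9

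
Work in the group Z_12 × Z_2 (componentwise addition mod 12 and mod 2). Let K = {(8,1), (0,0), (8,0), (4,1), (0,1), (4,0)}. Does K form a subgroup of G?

Yes

|K| = 6 divides |G| = 24, consistent with Lagrange.
K contains the identity, every element's inverse is in K, and K is closed under +: it is a subgroup.
In fact K = ⟨(4,1)⟩.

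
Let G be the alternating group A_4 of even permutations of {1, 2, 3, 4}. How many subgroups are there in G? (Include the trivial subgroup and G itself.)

|G| = 12, so by Lagrange every subgroup order divides 12. Divisors: 1, 2, 3, 4, 6, 12.
Subgroups by order — order 1: 1; order 2: 3; order 3: 4; order 4: 1; order 6: 0; order 12: 1.
Total: 1 + 3 + 4 + 1 + 0 + 1 = 10.

10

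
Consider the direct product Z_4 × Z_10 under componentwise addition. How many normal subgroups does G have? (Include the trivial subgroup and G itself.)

16

G is abelian, so every subgroup is normal.
G has 16 subgroups in total, hence 16 normal subgroups.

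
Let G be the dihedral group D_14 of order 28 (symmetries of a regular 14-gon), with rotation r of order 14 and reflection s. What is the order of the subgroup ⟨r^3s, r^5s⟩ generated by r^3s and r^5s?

|⟨r^3s⟩| = 2 and |⟨r^5s⟩| = 2, so |H| is a multiple of lcm(2, 2) = 2 and divides |G| = 28.
Closing under the operation: H = {e, r^2, r^4, r^6, r^8, r^10, r^12, rs, r^3s, r^5s, r^7s, r^9s, r^11s, r^13s}, so |H| = 14.

14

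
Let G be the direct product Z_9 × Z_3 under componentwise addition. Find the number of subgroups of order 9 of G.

|G| = 27 and 9 | 27, so subgroups of order 9 are possible by Lagrange.
The subgroups of order 9 are: {(0,0), (0,1), (0,2), (3,0), (3,1), (3,2), (6,0), (6,1), (6,2)}; {(0,0), (1,0), (2,0), (3,0), (4,0), (5,0), (6,0), (7,0), (8,0)}; {(0,0), (1,1), (2,2), (3,0), (4,1), (5,2), (6,0), (7,1), (8,2)}; {(0,0), (1,2), (2,1), (3,0), (4,2), (5,1), (6,0), (7,2), (8,1)}.
So G has 4 subgroups of order 9.

4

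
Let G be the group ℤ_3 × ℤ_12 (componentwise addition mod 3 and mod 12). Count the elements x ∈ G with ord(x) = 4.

2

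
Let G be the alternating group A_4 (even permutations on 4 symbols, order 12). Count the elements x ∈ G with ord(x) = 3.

The elements of order 3 are: (2 3 4), (2 4 3), (1 2 3), (1 2 4), (1 3 2), (1 3 4), (1 4 2), (1 4 3).
That's 8.

8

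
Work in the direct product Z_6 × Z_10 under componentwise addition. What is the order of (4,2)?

15

The order of (4,2) in Z_6 × Z_10 is lcm(ord(4) in Z_6, ord(2) in Z_10).
ord(4) = 3 and ord(2) = 5, so |⟨(4,2)⟩| = lcm(3, 5) = 15.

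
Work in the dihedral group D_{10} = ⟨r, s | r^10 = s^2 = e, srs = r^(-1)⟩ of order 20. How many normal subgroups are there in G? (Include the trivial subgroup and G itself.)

7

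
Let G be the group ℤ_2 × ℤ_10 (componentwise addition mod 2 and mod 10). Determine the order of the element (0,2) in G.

5

The order of (0,2) in Z_2 × Z_10 is lcm(ord(0) in Z_2, ord(2) in Z_10).
ord(0) = 1 and ord(2) = 5, so |⟨(0,2)⟩| = lcm(1, 5) = 5.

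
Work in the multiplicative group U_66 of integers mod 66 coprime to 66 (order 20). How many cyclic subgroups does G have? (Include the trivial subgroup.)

8

Group the elements of G by the cyclic subgroup they generate; each cyclic subgroup of order d accounts for φ(d) elements.
Cyclic subgroups by order — order 1: 1; order 2: 3; order 5: 1; order 10: 3.
Total: 8.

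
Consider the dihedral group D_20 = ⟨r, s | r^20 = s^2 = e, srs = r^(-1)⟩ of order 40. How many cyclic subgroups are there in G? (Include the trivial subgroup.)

26

Group the elements of G by the cyclic subgroup they generate; each cyclic subgroup of order d accounts for φ(d) elements.
Cyclic subgroups by order — order 1: 1; order 2: 21; order 4: 1; order 5: 1; order 10: 1; order 20: 1.
Total: 26.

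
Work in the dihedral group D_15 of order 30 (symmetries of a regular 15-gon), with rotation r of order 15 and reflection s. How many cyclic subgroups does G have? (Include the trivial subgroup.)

19

Group the elements of G by the cyclic subgroup they generate; each cyclic subgroup of order d accounts for φ(d) elements.
Cyclic subgroups by order — order 1: 1; order 2: 15; order 3: 1; order 5: 1; order 15: 1.
Total: 19.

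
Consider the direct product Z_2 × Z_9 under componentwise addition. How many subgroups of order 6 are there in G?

|G| = 18 and 6 | 18, so subgroups of order 6 are possible by Lagrange.
The subgroups of order 6 are: {(0,0), (0,3), (0,6), (1,0), (1,3), (1,6)}.
So G has 1 subgroup of order 6.

1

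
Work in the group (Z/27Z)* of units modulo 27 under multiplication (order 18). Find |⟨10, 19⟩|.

3

|⟨10⟩| = 3 and |⟨19⟩| = 3, so |H| is a multiple of lcm(3, 3) = 3 and divides |G| = 18.
Closing under the operation: H = {1, 10, 19}, so |H| = 3.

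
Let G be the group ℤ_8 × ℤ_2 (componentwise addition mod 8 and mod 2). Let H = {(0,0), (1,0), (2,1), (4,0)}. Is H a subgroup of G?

No

(2,1) ∈ H but its inverse (6,1) ∉ H, so H is not a subgroup.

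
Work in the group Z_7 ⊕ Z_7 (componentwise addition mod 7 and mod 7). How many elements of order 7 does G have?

An element (a,b) has order lcm(ord(a), ord(b)); count pairs with lcm equal to 7.
Enumerating gives 48 such elements.

48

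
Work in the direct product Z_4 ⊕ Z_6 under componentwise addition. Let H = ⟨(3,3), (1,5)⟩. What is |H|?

12

|⟨(3,3)⟩| = 4 and |⟨(1,5)⟩| = 12, so |H| is a multiple of lcm(4, 12) = 12 and divides |G| = 24.
Closing under the operation: H = {(0,0), (0,2), (0,4), (1,1), (1,3), (1,5), (2,0), (2,2), (2,4), (3,1), (3,3), (3,5)}, so |H| = 12.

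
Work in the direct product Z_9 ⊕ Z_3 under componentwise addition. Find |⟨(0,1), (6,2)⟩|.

|⟨(0,1)⟩| = 3 and |⟨(6,2)⟩| = 3, so |H| is a multiple of lcm(3, 3) = 3 and divides |G| = 27.
Closing under the operation: H = {(0,0), (0,1), (0,2), (3,0), (3,1), (3,2), (6,0), (6,1), (6,2)}, so |H| = 9.

9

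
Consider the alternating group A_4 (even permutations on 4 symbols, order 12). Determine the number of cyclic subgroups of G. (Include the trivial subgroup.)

Group the elements of G by the cyclic subgroup they generate; each cyclic subgroup of order d accounts for φ(d) elements.
Cyclic subgroups by order — order 1: 1; order 2: 3; order 3: 4.
Total: 8.

8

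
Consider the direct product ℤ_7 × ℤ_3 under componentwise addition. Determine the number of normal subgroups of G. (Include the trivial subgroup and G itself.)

G is abelian, so every subgroup is normal.
G has 4 subgroups in total, hence 4 normal subgroups.

4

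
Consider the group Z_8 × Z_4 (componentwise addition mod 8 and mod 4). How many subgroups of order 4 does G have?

|G| = 32 and 4 | 32, so subgroups of order 4 are possible by Lagrange.
The subgroups of order 4 are: {(0,0), (0,1), (0,2), (0,3)}; {(0,0), (0,2), (4,0), (4,2)}; {(0,0), (0,2), (4,1), (4,3)}; {(0,0), (2,0), (4,0), (6,0)}; … (7 in all).
So G has 7 subgroups of order 4.

7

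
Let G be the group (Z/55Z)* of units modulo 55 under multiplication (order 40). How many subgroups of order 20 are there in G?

|G| = 40 and 20 | 40, so subgroups of order 20 are possible by Lagrange.
The subgroups of order 20 are: {1, 3, 4, 9, 12, 14, 16, 23, 26, 27, 31, 34, 36, 37, 38, 42, 47, 48, 49, 53}; {1, 2, 4, 7, 8, 9, 13, 14, 16, 17, 18, 26, 28, 31, 32, 34, 36, 43, 49, 52}; {1, 4, 6, 9, 14, 16, 19, 21, 24, 26, 29, 31, 34, 36, 39, 41, 46, 49, 51, 54}.
So G has 3 subgroups of order 20.

3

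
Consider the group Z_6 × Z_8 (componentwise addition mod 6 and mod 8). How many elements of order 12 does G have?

An element (a,b) has order lcm(ord(a), ord(b)); count pairs with lcm equal to 12.
Enumerating gives 8 such elements.

8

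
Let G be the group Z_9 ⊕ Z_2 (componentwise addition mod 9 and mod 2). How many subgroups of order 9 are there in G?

|G| = 18 and 9 | 18, so subgroups of order 9 are possible by Lagrange.
The subgroups of order 9 are: {(0,0), (1,0), (2,0), (3,0), (4,0), (5,0), (6,0), (7,0), (8,0)}.
So G has 1 subgroup of order 9.

1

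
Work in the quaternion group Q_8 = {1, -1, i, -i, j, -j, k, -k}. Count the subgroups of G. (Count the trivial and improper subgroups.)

|G| = 8, so by Lagrange every subgroup order divides 8. Divisors: 1, 2, 4, 8.
Subgroups by order — order 1: 1; order 2: 1; order 4: 3; order 8: 1.
Total: 1 + 1 + 3 + 1 = 6.

6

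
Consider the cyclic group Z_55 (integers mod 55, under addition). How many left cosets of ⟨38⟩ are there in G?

1

|⟨38⟩| = 55 and |G| = 55.
By Lagrange, [G : H] = |G|/|H| = 55/55 = 1.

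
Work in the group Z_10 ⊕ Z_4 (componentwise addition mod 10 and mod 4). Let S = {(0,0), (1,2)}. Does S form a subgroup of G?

No

(1,2) ∈ S but its inverse (9,2) ∉ S, so S is not a subgroup.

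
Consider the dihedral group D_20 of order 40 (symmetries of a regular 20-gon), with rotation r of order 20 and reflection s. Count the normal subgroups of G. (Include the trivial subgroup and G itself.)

9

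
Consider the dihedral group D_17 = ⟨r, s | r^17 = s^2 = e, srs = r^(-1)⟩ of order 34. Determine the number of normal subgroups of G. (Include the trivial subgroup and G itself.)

G has 20 subgroups. Checking conjugation-invariance by order — order 1: 1/1 normal; order 2: 0/17 normal; order 17: 1/1 normal; order 34: 1/1 normal.
Total normal subgroups: 3.

3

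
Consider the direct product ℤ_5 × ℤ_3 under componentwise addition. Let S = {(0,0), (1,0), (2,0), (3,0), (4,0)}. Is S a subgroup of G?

|S| = 5 divides |G| = 15, consistent with Lagrange.
S contains the identity, every element's inverse is in S, and S is closed under +: it is a subgroup.
In fact S = ⟨(4,0)⟩.

Yes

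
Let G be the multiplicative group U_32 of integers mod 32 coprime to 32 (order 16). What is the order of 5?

8

Compute successive powers of 5 mod 32: 5, 25, 29, 17, 21, 9, 13, 1; 5^8 ≡ 1 (mod 32).
So |⟨5⟩| = 8.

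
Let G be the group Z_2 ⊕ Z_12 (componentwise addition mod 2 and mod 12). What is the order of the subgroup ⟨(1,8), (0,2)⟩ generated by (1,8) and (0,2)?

|⟨(1,8)⟩| = 6 and |⟨(0,2)⟩| = 6, so |H| is a multiple of lcm(6, 6) = 6 and divides |G| = 24.
Closing under the operation: H = {(0,0), (0,2), (0,4), (0,6), (0,8), (0,10), (1,0), (1,2), (1,4), (1,6), (1,8), (1,10)}, so |H| = 12.

12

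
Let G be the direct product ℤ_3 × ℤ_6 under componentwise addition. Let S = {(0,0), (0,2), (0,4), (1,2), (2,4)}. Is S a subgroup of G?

No

|S| = 5 does not divide |G| = 18, so by Lagrange S is not a subgroup.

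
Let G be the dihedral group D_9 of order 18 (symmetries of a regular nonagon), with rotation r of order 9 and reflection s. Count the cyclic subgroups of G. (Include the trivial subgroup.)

Each element a generates a cyclic subgroup ⟨a⟩; distinct elements may generate the same one (a cyclic group of order d has φ(d) generators).
Cyclic subgroups by order — order 1: 1; order 2: 9; order 3: 1; order 9: 1.
Total: 12.

12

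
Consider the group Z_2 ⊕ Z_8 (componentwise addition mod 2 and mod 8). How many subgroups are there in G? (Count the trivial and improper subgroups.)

11

|G| = 16, so by Lagrange every subgroup order divides 16. Divisors: 1, 2, 4, 8, 16.
Subgroups by order — order 1: 1; order 2: 3; order 4: 3; order 8: 3; order 16: 1.
Total: 1 + 3 + 3 + 3 + 1 = 11.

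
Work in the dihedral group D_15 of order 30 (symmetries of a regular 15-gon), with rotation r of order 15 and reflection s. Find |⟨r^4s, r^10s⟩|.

10

|⟨r^4s⟩| = 2 and |⟨r^10s⟩| = 2, so |H| is a multiple of lcm(2, 2) = 2 and divides |G| = 30.
Closing under the operation: H = {e, r^3, r^6, r^9, r^12, rs, r^4s, r^7s, r^10s, r^13s}, so |H| = 10.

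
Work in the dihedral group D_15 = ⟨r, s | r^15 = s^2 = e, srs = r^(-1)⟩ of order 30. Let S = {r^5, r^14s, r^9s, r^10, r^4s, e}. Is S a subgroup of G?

|S| = 6 divides |G| = 30, consistent with Lagrange.
S contains the identity, every element's inverse is in S, and S is closed under ·: it is a subgroup.

Yes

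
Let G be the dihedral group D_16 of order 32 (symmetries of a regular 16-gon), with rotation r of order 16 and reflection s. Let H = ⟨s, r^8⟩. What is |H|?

|⟨s⟩| = 2 and |⟨r^8⟩| = 2, so |H| is a multiple of lcm(2, 2) = 2 and divides |G| = 32.
Closing under the operation: H = {e, r^8, s, r^8s}, so |H| = 4.

4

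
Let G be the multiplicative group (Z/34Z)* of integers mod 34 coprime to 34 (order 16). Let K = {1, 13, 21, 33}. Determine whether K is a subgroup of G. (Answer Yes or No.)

|K| = 4 divides |G| = 16, consistent with Lagrange.
K contains the identity, every element's inverse is in K, and K is closed under ·: it is a subgroup.
In fact K = ⟨21⟩.

Yes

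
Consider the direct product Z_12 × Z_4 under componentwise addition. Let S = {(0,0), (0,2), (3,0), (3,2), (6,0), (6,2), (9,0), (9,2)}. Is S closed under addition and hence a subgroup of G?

Yes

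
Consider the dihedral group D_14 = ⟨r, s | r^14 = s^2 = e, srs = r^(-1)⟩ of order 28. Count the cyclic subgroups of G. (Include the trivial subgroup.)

A cyclic subgroup of order d is generated by each of its φ(d) elements of order d, so the cyclic subgroups of order d number (#elements of order d)/φ(d).
Cyclic subgroups by order — order 1: 1; order 2: 15; order 7: 1; order 14: 1.
Total: 18.

18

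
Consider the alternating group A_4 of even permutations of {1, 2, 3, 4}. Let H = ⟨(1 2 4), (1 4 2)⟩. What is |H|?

|⟨(1 2 4)⟩| = 3 and |⟨(1 4 2)⟩| = 3, so |H| is a multiple of lcm(3, 3) = 3 and divides |G| = 12.
Closing under the operation: H = {e, (1 2 4), (1 4 2)}, so |H| = 3.

3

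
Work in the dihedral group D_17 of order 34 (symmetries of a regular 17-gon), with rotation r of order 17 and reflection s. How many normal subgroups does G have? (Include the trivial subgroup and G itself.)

G has 20 subgroups. Checking conjugation-invariance by order — order 1: 1/1 normal; order 2: 0/17 normal; order 17: 1/1 normal; order 34: 1/1 normal.
Total normal subgroups: 3.

3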